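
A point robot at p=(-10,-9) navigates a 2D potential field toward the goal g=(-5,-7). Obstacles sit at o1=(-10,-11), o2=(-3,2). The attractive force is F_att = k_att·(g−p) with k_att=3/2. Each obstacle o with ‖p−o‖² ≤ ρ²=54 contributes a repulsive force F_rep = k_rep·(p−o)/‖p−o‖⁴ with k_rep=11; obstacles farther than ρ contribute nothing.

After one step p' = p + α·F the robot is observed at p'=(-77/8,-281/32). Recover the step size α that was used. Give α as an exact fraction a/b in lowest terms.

F_att = 3/2·(g−p) = 3/2·(5,2) = (7.5000,3.0000)
o1: d²=4 ≤ ρ²=54; F_rep = 11·(0,2)/4² = (0.0000,1.3750)
o2: d²=170 > ρ²=54 → inactive
F = F_att + ΣF_rep = (7.5000,4.3750)
Δp = p'−p = (0.3750,0.2188); α = Δx/Fx = (3/8) / (15/2) = 1/20
check: Δy/Fy = (7/32) / (35/8) = 1/20 ✓

α = 1/20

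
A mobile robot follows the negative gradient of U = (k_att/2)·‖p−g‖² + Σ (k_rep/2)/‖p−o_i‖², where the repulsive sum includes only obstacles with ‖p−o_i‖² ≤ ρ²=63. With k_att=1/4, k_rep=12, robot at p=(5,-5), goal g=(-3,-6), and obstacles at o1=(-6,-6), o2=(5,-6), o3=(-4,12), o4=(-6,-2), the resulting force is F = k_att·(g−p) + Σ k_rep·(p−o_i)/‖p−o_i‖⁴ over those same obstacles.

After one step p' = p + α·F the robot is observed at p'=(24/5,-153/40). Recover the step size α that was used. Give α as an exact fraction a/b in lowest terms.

F_att = 1/4·(g−p) = 1/4·(-8,-1) = (-2.0000,-0.2500)
o1: d²=122 > ρ²=63 → inactive
o2: d²=1 ≤ ρ²=63; F_rep = 12·(0,1)/1² = (0.0000,12.0000)
o3: d²=370 > ρ²=63 → inactive
o4: d²=130 > ρ²=63 → inactive
F = F_att + ΣF_rep = (-2.0000,11.7500)
Δp = p'−p = (-0.2000,1.1750); α = Δx/Fx = (-1/5) / (-2) = 1/10
check: Δy/Fy = (47/40) / (47/4) = 1/10 ✓

α = 1/10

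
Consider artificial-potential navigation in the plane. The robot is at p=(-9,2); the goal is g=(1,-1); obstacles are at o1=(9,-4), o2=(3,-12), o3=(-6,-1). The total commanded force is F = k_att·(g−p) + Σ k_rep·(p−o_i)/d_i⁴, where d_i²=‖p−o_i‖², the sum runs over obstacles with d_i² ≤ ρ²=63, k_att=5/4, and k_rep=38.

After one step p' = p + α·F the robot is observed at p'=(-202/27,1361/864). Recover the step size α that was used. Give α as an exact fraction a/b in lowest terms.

α = 1/8

F_att = 5/4·(g−p) = 5/4·(10,-3) = (12.5000,-3.7500)
o1: d²=360 > ρ²=63 → inactive
o2: d²=340 > ρ²=63 → inactive
o3: d²=18 ≤ ρ²=63; F_rep = 38·(-3,3)/18² = (-0.3519,0.3519)
F = F_att + ΣF_rep = (12.1481,-3.3981)
Δp = p'−p = (1.5185,-0.4248); α = Δx/Fx = (41/27) / (328/27) = 1/8
check: Δy/Fy = (-367/864) / (-367/108) = 1/8 ✓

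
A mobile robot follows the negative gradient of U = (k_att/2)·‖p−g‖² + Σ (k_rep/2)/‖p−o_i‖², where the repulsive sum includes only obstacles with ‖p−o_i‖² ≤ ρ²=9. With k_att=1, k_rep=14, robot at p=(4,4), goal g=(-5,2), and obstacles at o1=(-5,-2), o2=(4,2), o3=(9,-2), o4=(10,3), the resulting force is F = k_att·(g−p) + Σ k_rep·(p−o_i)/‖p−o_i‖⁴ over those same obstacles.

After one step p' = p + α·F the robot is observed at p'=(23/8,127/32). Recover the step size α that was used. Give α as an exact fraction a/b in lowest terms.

F_att = 1·(g−p) = 1·(-9,-2) = (-9.0000,-2.0000)
o1: d²=117 > ρ²=9 → inactive
o2: d²=4 ≤ ρ²=9; F_rep = 14·(0,2)/4² = (0.0000,1.7500)
o3: d²=61 > ρ²=9 → inactive
o4: d²=37 > ρ²=9 → inactive
F = F_att + ΣF_rep = (-9.0000,-0.2500)
Δp = p'−p = (-1.1250,-0.0312); α = Δx/Fx = (-9/8) / (-9) = 1/8
check: Δy/Fy = (-1/32) / (-1/4) = 1/8 ✓

α = 1/8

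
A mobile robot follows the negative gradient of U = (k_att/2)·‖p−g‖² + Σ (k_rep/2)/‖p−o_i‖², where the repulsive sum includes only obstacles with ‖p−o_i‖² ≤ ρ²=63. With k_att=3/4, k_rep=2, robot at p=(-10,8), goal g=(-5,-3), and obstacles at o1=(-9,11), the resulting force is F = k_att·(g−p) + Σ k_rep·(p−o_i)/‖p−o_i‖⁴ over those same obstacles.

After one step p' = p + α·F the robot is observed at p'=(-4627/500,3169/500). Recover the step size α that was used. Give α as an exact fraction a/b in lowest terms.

F_att = 3/4·(g−p) = 3/4·(5,-11) = (3.7500,-8.2500)
o1: d²=10 ≤ ρ²=63; F_rep = 2·(-1,-3)/10² = (-0.0200,-0.0600)
F = F_att + ΣF_rep = (3.7300,-8.3100)
Δp = p'−p = (0.7460,-1.6620); α = Δx/Fx = (373/500) / (373/100) = 1/5
check: Δy/Fy = (-831/500) / (-831/100) = 1/5 ✓

α = 1/5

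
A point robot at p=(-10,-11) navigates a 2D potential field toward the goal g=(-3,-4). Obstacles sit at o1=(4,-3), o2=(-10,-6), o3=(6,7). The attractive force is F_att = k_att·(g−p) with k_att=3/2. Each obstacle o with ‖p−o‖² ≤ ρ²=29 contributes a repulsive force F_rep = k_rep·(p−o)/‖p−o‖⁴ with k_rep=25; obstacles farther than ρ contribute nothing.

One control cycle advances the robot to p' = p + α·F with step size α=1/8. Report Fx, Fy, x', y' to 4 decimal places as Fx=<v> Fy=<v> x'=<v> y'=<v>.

Fx=10.5000 Fy=10.3000 x'=-8.6875 y'=-9.7125

F_att = 3/2·(g−p) = 3/2·(7,7) = (10.5000,10.5000)
o1: d²=260 > ρ²=29 → inactive
o2: d²=25 ≤ ρ²=29; F_rep = 25·(0,-5)/25² = (0.0000,-0.2000)
o3: d²=580 > ρ²=29 → inactive
F = F_att + ΣF_rep = (10.5000,10.3000)
p' = p + 1/8·F = (-8.6875,-9.7125)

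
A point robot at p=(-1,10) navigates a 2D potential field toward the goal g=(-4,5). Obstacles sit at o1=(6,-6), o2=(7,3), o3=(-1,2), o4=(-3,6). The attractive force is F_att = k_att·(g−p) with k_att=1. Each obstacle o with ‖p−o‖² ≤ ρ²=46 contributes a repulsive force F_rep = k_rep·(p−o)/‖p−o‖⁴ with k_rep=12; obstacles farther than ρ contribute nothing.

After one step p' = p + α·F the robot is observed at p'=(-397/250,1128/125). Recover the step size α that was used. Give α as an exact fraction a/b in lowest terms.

α = 1/5

F_att = 1·(g−p) = 1·(-3,-5) = (-3.0000,-5.0000)
o1: d²=305 > ρ²=46 → inactive
o2: d²=113 > ρ²=46 → inactive
o3: d²=64 > ρ²=46 → inactive
o4: d²=20 ≤ ρ²=46; F_rep = 12·(2,4)/20² = (0.0600,0.1200)
F = F_att + ΣF_rep = (-2.9400,-4.8800)
Δp = p'−p = (-0.5880,-0.9760); α = Δx/Fx = (-147/250) / (-147/50) = 1/5
check: Δy/Fy = (-122/125) / (-122/25) = 1/5 ✓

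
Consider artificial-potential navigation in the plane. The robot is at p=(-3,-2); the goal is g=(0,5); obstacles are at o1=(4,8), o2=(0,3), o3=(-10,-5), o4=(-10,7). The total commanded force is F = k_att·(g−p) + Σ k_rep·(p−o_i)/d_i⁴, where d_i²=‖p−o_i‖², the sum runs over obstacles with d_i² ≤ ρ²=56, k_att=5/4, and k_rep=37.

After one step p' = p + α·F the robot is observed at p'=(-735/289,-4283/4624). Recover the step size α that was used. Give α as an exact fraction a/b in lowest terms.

α = 1/8

F_att = 5/4·(g−p) = 5/4·(3,7) = (3.7500,8.7500)
o1: d²=149 > ρ²=56 → inactive
o2: d²=34 ≤ ρ²=56; F_rep = 37·(-3,-5)/34² = (-0.0960,-0.1600)
o3: d²=58 > ρ²=56 → inactive
o4: d²=130 > ρ²=56 → inactive
F = F_att + ΣF_rep = (3.6540,8.5900)
Δp = p'−p = (0.4567,1.0737); α = Δx/Fx = (132/289) / (1056/289) = 1/8
check: Δy/Fy = (4965/4624) / (4965/578) = 1/8 ✓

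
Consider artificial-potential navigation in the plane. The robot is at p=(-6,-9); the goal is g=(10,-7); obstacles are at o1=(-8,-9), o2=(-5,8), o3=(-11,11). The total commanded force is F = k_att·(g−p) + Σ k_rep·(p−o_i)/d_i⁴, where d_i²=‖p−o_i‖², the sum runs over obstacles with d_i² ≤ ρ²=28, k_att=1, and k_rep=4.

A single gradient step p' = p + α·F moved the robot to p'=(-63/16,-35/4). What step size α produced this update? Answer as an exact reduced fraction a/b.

α = 1/8

F_att = 1·(g−p) = 1·(16,2) = (16.0000,2.0000)
o1: d²=4 ≤ ρ²=28; F_rep = 4·(2,0)/4² = (0.5000,0.0000)
o2: d²=290 > ρ²=28 → inactive
o3: d²=425 > ρ²=28 → inactive
F = F_att + ΣF_rep = (16.5000,2.0000)
Δp = p'−p = (2.0625,0.2500); α = Δx/Fx = (33/16) / (33/2) = 1/8
check: Δy/Fy = (1/4) / (2) = 1/8 ✓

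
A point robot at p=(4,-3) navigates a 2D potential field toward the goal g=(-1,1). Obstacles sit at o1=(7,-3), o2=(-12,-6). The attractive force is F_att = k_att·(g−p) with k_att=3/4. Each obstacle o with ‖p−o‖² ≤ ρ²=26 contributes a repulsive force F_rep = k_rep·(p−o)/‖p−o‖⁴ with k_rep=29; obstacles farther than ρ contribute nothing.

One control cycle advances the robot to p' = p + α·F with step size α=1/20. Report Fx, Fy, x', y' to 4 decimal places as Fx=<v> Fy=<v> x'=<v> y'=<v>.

F_att = 3/4·(g−p) = 3/4·(-5,4) = (-3.7500,3.0000)
o1: d²=9 ≤ ρ²=26; F_rep = 29·(-3,0)/9² = (-1.0741,0.0000)
o2: d²=265 > ρ²=26 → inactive
F = F_att + ΣF_rep = (-4.8241,3.0000)
p' = p + 1/20·F = (3.7588,-2.8500)

Fx=-4.8241 Fy=3.0000 x'=3.7588 y'=-2.8500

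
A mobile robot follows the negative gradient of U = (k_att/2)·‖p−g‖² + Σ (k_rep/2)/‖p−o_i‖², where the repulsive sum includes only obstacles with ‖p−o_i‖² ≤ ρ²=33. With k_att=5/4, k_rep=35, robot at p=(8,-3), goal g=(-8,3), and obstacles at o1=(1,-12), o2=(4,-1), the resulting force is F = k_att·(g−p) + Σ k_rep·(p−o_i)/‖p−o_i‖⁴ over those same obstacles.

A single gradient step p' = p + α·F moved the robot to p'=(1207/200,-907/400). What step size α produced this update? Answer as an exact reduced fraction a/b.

F_att = 5/4·(g−p) = 5/4·(-16,6) = (-20.0000,7.5000)
o1: d²=130 > ρ²=33 → inactive
o2: d²=20 ≤ ρ²=33; F_rep = 35·(4,-2)/20² = (0.3500,-0.1750)
F = F_att + ΣF_rep = (-19.6500,7.3250)
Δp = p'−p = (-1.9650,0.7325); α = Δx/Fx = (-393/200) / (-393/20) = 1/10
check: Δy/Fy = (293/400) / (293/40) = 1/10 ✓

α = 1/10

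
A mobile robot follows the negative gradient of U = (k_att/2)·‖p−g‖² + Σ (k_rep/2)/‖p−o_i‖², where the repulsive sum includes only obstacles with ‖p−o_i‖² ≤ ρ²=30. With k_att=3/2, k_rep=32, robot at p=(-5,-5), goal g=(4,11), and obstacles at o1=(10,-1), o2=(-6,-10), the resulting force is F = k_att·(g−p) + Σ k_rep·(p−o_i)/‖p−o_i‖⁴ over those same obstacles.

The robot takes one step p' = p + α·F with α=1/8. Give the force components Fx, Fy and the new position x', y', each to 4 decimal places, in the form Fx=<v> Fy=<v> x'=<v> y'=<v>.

Fx=13.5473 Fy=24.2367 x'=-3.3066 y'=-1.9704

F_att = 3/2·(g−p) = 3/2·(9,16) = (13.5000,24.0000)
o1: d²=241 > ρ²=30 → inactive
o2: d²=26 ≤ ρ²=30; F_rep = 32·(1,5)/26² = (0.0473,0.2367)
F = F_att + ΣF_rep = (13.5473,24.2367)
p' = p + 1/8·F = (-3.3066,-1.9704)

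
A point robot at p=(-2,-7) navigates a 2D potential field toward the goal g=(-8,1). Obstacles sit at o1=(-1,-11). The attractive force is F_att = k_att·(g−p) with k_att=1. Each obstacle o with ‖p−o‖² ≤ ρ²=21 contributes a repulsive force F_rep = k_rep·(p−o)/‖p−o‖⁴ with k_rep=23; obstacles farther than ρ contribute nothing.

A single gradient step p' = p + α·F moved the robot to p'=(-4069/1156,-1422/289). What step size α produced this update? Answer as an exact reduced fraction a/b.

F_att = 1·(g−p) = 1·(-6,8) = (-6.0000,8.0000)
o1: d²=17 ≤ ρ²=21; F_rep = 23·(-1,4)/17² = (-0.0796,0.3183)
F = F_att + ΣF_rep = (-6.0796,8.3183)
Δp = p'−p = (-1.5199,2.0796); α = Δx/Fx = (-1757/1156) / (-1757/289) = 1/4
check: Δy/Fy = (601/289) / (2404/289) = 1/4 ✓

α = 1/4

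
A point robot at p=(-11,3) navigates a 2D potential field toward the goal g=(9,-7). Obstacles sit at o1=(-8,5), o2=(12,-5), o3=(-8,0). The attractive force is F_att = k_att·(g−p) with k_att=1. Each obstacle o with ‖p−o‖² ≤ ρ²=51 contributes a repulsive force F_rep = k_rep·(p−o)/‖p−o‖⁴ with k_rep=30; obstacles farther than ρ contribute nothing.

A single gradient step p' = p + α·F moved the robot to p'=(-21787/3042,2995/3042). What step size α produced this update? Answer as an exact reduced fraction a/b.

α = 1/5

F_att = 1·(g−p) = 1·(20,-10) = (20.0000,-10.0000)
o1: d²=13 ≤ ρ²=51; F_rep = 30·(-3,-2)/13² = (-0.5325,-0.3550)
o2: d²=593 > ρ²=51 → inactive
o3: d²=18 ≤ ρ²=51; F_rep = 30·(-3,3)/18² = (-0.2778,0.2778)
F = F_att + ΣF_rep = (19.1897,-10.0773)
Δp = p'−p = (3.8379,-2.0155); α = Δx/Fx = (11675/3042) / (58375/3042) = 1/5
check: Δy/Fy = (-6131/3042) / (-30655/3042) = 1/5 ✓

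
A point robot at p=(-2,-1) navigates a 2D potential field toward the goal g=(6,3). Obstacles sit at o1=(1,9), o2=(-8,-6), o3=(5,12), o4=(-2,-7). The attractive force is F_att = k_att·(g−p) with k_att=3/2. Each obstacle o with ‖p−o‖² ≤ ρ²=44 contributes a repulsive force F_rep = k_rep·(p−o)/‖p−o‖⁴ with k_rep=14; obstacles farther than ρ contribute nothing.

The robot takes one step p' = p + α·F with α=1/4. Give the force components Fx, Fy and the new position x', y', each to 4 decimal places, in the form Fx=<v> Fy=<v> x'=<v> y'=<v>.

Fx=12.0000 Fy=6.0648 x'=1.0000 y'=0.5162

F_att = 3/2·(g−p) = 3/2·(8,4) = (12.0000,6.0000)
o1: d²=109 > ρ²=44 → inactive
o2: d²=61 > ρ²=44 → inactive
o3: d²=218 > ρ²=44 → inactive
o4: d²=36 ≤ ρ²=44; F_rep = 14·(0,6)/36² = (0.0000,0.0648)
F = F_att + ΣF_rep = (12.0000,6.0648)
p' = p + 1/4·F = (1.0000,0.5162)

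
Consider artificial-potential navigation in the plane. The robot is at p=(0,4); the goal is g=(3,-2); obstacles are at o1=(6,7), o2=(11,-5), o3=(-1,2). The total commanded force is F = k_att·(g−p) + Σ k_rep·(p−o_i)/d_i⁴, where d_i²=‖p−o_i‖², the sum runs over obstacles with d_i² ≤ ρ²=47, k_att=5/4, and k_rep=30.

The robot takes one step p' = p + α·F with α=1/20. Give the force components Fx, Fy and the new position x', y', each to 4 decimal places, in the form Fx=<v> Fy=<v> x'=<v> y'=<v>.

F_att = 5/4·(g−p) = 5/4·(3,-6) = (3.7500,-7.5000)
o1: d²=45 ≤ ρ²=47; F_rep = 30·(-6,-3)/45² = (-0.0889,-0.0444)
o2: d²=202 > ρ²=47 → inactive
o3: d²=5 ≤ ρ²=47; F_rep = 30·(1,2)/5² = (1.2000,2.4000)
F = F_att + ΣF_rep = (4.8611,-5.1444)
p' = p + 1/20·F = (0.2431,3.7428)

Fx=4.8611 Fy=-5.1444 x'=0.2431 y'=3.7428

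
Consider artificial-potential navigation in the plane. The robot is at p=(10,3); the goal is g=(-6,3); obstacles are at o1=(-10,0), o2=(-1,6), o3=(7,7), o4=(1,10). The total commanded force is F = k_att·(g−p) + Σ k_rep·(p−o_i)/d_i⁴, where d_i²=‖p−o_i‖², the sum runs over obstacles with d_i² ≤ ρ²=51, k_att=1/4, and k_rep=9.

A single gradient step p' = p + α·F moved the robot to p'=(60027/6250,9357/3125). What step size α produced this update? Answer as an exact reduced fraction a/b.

F_att = 1/4·(g−p) = 1/4·(-16,0) = (-4.0000,0.0000)
o1: d²=409 > ρ²=51 → inactive
o2: d²=130 > ρ²=51 → inactive
o3: d²=25 ≤ ρ²=51; F_rep = 9·(3,-4)/25² = (0.0432,-0.0576)
o4: d²=130 > ρ²=51 → inactive
F = F_att + ΣF_rep = (-3.9568,-0.0576)
Δp = p'−p = (-0.3957,-0.0058); α = Δx/Fx = (-2473/6250) / (-2473/625) = 1/10
check: Δy/Fy = (-18/3125) / (-36/625) = 1/10 ✓

α = 1/10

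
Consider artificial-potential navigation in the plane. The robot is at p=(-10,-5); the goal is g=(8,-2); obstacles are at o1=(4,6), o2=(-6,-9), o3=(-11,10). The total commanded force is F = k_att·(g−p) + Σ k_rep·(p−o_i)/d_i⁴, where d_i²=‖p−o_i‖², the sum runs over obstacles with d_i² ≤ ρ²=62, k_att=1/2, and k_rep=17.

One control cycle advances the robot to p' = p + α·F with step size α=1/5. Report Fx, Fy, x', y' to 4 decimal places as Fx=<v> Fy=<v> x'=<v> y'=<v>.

F_att = 1/2·(g−p) = 1/2·(18,3) = (9.0000,1.5000)
o1: d²=317 > ρ²=62 → inactive
o2: d²=32 ≤ ρ²=62; F_rep = 17·(-4,4)/32² = (-0.0664,0.0664)
o3: d²=226 > ρ²=62 → inactive
F = F_att + ΣF_rep = (8.9336,1.5664)
p' = p + 1/5·F = (-8.2133,-4.6867)

Fx=8.9336 Fy=1.5664 x'=-8.2133 y'=-4.6867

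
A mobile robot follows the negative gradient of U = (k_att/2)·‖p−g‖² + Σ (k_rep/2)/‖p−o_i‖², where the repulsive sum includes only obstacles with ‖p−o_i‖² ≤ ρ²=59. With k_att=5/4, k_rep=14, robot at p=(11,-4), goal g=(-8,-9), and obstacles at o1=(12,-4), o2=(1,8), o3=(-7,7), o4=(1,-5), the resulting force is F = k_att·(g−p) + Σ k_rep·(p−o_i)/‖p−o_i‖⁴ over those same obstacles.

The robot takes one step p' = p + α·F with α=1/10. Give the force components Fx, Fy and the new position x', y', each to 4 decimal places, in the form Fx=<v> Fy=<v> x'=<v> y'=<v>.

Fx=-37.7500 Fy=-6.2500 x'=7.2250 y'=-4.6250

F_att = 5/4·(g−p) = 5/4·(-19,-5) = (-23.7500,-6.2500)
o1: d²=1 ≤ ρ²=59; F_rep = 14·(-1,0)/1² = (-14.0000,0.0000)
o2: d²=244 > ρ²=59 → inactive
o3: d²=445 > ρ²=59 → inactive
o4: d²=101 > ρ²=59 → inactive
F = F_att + ΣF_rep = (-37.7500,-6.2500)
p' = p + 1/10·F = (7.2250,-4.6250)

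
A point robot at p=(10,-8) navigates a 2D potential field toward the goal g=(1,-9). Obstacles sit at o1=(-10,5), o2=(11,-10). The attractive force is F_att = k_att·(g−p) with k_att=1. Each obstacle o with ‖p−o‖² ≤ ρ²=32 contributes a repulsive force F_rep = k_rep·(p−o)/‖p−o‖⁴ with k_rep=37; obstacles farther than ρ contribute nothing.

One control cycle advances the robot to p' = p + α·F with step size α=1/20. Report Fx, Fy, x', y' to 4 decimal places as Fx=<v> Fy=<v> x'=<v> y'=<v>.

Fx=-10.4800 Fy=1.9600 x'=9.4760 y'=-7.9020

F_att = 1·(g−p) = 1·(-9,-1) = (-9.0000,-1.0000)
o1: d²=569 > ρ²=32 → inactive
o2: d²=5 ≤ ρ²=32; F_rep = 37·(-1,2)/5² = (-1.4800,2.9600)
F = F_att + ΣF_rep = (-10.4800,1.9600)
p' = p + 1/20·F = (9.4760,-7.9020)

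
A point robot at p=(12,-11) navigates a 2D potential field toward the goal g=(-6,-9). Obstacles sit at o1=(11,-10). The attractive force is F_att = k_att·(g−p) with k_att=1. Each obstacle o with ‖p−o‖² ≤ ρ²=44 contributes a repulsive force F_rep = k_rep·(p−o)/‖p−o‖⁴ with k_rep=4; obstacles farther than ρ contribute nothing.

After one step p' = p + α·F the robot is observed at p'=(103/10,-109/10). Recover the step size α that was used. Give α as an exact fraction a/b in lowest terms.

α = 1/10

F_att = 1·(g−p) = 1·(-18,2) = (-18.0000,2.0000)
o1: d²=2 ≤ ρ²=44; F_rep = 4·(1,-1)/2² = (1.0000,-1.0000)
F = F_att + ΣF_rep = (-17.0000,1.0000)
Δp = p'−p = (-1.7000,0.1000); α = Δx/Fx = (-17/10) / (-17) = 1/10
check: Δy/Fy = (1/10) / (1) = 1/10 ✓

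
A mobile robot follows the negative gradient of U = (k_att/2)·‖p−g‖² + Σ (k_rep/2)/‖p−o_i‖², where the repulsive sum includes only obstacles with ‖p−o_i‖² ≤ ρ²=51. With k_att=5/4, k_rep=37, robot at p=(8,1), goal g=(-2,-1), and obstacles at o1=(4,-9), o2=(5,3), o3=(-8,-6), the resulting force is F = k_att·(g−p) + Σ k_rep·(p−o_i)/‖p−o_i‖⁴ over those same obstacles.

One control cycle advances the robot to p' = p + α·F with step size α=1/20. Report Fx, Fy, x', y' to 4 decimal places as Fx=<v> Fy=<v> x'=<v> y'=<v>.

F_att = 5/4·(g−p) = 5/4·(-10,-2) = (-12.5000,-2.5000)
o1: d²=116 > ρ²=51 → inactive
o2: d²=13 ≤ ρ²=51; F_rep = 37·(3,-2)/13² = (0.6568,-0.4379)
o3: d²=305 > ρ²=51 → inactive
F = F_att + ΣF_rep = (-11.8432,-2.9379)
p' = p + 1/20·F = (7.4078,0.8531)

Fx=-11.8432 Fy=-2.9379 x'=7.4078 y'=0.8531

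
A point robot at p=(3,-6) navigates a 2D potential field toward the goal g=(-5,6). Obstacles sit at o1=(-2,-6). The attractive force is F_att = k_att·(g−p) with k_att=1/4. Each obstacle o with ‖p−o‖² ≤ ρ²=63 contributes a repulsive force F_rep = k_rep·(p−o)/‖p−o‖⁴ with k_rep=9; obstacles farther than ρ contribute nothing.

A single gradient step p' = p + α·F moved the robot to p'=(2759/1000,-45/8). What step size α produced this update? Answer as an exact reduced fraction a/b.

α = 1/8

F_att = 1/4·(g−p) = 1/4·(-8,12) = (-2.0000,3.0000)
o1: d²=25 ≤ ρ²=63; F_rep = 9·(5,0)/25² = (0.0720,0.0000)
F = F_att + ΣF_rep = (-1.9280,3.0000)
Δp = p'−p = (-0.2410,0.3750); α = Δx/Fx = (-241/1000) / (-241/125) = 1/8
check: Δy/Fy = (3/8) / (3) = 1/8 ✓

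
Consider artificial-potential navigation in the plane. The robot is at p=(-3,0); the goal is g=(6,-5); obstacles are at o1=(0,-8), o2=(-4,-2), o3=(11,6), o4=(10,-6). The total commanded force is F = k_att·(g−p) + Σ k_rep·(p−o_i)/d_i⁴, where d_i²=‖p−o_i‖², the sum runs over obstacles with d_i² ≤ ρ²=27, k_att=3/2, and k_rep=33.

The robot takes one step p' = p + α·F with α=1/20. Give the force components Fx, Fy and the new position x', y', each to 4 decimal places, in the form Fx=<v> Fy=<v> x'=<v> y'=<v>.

F_att = 3/2·(g−p) = 3/2·(9,-5) = (13.5000,-7.5000)
o1: d²=73 > ρ²=27 → inactive
o2: d²=5 ≤ ρ²=27; F_rep = 33·(1,2)/5² = (1.3200,2.6400)
o3: d²=232 > ρ²=27 → inactive
o4: d²=205 > ρ²=27 → inactive
F = F_att + ΣF_rep = (14.8200,-4.8600)
p' = p + 1/20·F = (-2.2590,-0.2430)

Fx=14.8200 Fy=-4.8600 x'=-2.2590 y'=-0.2430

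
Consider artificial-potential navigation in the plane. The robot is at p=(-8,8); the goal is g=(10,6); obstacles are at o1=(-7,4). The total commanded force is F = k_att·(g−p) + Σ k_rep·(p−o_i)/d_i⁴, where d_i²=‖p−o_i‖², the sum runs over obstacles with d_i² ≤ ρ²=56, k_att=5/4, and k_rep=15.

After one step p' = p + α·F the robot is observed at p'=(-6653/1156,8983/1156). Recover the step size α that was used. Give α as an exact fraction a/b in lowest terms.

α = 1/10

F_att = 5/4·(g−p) = 5/4·(18,-2) = (22.5000,-2.5000)
o1: d²=17 ≤ ρ²=56; F_rep = 15·(-1,4)/17² = (-0.0519,0.2076)
F = F_att + ΣF_rep = (22.4481,-2.2924)
Δp = p'−p = (2.2448,-0.2292); α = Δx/Fx = (2595/1156) / (12975/578) = 1/10
check: Δy/Fy = (-265/1156) / (-1325/578) = 1/10 ✓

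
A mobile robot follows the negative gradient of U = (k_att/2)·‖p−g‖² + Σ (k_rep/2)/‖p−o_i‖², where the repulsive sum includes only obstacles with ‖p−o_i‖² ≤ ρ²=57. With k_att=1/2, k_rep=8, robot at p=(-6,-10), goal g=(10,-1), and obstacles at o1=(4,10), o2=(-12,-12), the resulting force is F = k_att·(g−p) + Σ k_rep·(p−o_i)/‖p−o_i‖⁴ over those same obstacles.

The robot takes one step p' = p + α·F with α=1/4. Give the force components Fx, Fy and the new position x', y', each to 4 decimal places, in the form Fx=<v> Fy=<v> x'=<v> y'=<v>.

Fx=8.0300 Fy=4.5100 x'=-3.9925 y'=-8.8725

F_att = 1/2·(g−p) = 1/2·(16,9) = (8.0000,4.5000)
o1: d²=500 > ρ²=57 → inactive
o2: d²=40 ≤ ρ²=57; F_rep = 8·(6,2)/40² = (0.0300,0.0100)
F = F_att + ΣF_rep = (8.0300,4.5100)
p' = p + 1/4·F = (-3.9925,-8.8725)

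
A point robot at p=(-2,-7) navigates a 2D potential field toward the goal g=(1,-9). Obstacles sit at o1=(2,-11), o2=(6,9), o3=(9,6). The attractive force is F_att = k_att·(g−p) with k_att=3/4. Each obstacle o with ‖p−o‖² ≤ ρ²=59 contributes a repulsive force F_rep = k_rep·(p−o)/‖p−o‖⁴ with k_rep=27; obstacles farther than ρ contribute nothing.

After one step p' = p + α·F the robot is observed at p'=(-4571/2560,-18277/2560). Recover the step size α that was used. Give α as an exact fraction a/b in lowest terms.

α = 1/10

F_att = 3/4·(g−p) = 3/4·(3,-2) = (2.2500,-1.5000)
o1: d²=32 ≤ ρ²=59; F_rep = 27·(-4,4)/32² = (-0.1055,0.1055)
o2: d²=320 > ρ²=59 → inactive
o3: d²=290 > ρ²=59 → inactive
F = F_att + ΣF_rep = (2.1445,-1.3945)
Δp = p'−p = (0.2145,-0.1395); α = Δx/Fx = (549/2560) / (549/256) = 1/10
check: Δy/Fy = (-357/2560) / (-357/256) = 1/10 ✓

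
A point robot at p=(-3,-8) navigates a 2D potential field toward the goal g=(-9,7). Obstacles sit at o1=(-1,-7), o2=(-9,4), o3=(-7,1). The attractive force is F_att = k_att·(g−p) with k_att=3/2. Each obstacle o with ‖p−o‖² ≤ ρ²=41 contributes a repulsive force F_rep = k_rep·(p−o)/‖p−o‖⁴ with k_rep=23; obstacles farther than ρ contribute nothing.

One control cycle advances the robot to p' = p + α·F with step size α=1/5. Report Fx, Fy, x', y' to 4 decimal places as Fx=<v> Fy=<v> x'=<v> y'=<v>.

F_att = 3/2·(g−p) = 3/2·(-6,15) = (-9.0000,22.5000)
o1: d²=5 ≤ ρ²=41; F_rep = 23·(-2,-1)/5² = (-1.8400,-0.9200)
o2: d²=180 > ρ²=41 → inactive
o3: d²=97 > ρ²=41 → inactive
F = F_att + ΣF_rep = (-10.8400,21.5800)
p' = p + 1/5·F = (-5.1680,-3.6840)

Fx=-10.8400 Fy=21.5800 x'=-5.1680 y'=-3.6840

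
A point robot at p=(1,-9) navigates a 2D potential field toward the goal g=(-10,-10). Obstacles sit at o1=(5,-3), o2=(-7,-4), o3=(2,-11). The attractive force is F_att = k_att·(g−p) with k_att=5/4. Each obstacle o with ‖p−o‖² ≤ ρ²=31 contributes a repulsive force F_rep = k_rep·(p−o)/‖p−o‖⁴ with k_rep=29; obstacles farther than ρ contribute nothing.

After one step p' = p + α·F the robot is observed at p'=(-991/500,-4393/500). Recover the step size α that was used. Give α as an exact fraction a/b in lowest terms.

α = 1/5

F_att = 5/4·(g−p) = 5/4·(-11,-1) = (-13.7500,-1.2500)
o1: d²=52 > ρ²=31 → inactive
o2: d²=89 > ρ²=31 → inactive
o3: d²=5 ≤ ρ²=31; F_rep = 29·(-1,2)/5² = (-1.1600,2.3200)
F = F_att + ΣF_rep = (-14.9100,1.0700)
Δp = p'−p = (-2.9820,0.2140); α = Δx/Fx = (-1491/500) / (-1491/100) = 1/5
check: Δy/Fy = (107/500) / (107/100) = 1/5 ✓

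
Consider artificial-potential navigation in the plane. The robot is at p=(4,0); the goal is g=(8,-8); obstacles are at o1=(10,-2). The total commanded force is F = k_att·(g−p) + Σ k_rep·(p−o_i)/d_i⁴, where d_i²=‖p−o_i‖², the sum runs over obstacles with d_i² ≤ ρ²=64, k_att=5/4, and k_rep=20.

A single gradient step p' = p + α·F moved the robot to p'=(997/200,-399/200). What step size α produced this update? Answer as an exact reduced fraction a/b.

F_att = 5/4·(g−p) = 5/4·(4,-8) = (5.0000,-10.0000)
o1: d²=40 ≤ ρ²=64; F_rep = 20·(-6,2)/40² = (-0.0750,0.0250)
F = F_att + ΣF_rep = (4.9250,-9.9750)
Δp = p'−p = (0.9850,-1.9950); α = Δx/Fx = (197/200) / (197/40) = 1/5
check: Δy/Fy = (-399/200) / (-399/40) = 1/5 ✓

α = 1/5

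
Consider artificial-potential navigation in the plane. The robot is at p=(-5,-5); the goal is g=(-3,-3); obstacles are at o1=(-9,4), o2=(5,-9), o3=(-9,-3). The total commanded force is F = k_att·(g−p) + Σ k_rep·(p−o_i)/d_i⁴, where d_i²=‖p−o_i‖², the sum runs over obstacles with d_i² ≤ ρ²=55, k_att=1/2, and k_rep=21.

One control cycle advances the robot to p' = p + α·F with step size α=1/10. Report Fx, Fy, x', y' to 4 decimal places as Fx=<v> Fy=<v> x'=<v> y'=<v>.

F_att = 1/2·(g−p) = 1/2·(2,2) = (1.0000,1.0000)
o1: d²=97 > ρ²=55 → inactive
o2: d²=116 > ρ²=55 → inactive
o3: d²=20 ≤ ρ²=55; F_rep = 21·(4,-2)/20² = (0.2100,-0.1050)
F = F_att + ΣF_rep = (1.2100,0.8950)
p' = p + 1/10·F = (-4.8790,-4.9105)

Fx=1.2100 Fy=0.8950 x'=-4.8790 y'=-4.9105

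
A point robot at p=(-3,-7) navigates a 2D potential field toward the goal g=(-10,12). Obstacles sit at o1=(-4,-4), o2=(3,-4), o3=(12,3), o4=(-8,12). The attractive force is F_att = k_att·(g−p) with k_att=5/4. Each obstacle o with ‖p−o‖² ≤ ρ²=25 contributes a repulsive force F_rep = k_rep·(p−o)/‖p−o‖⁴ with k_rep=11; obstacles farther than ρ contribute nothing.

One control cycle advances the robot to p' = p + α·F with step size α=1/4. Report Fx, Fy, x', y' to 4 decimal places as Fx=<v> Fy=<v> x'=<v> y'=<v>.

F_att = 5/4·(g−p) = 5/4·(-7,19) = (-8.7500,23.7500)
o1: d²=10 ≤ ρ²=25; F_rep = 11·(1,-3)/10² = (0.1100,-0.3300)
o2: d²=45 > ρ²=25 → inactive
o3: d²=325 > ρ²=25 → inactive
o4: d²=386 > ρ²=25 → inactive
F = F_att + ΣF_rep = (-8.6400,23.4200)
p' = p + 1/4·F = (-5.1600,-1.1450)

Fx=-8.6400 Fy=23.4200 x'=-5.1600 y'=-1.1450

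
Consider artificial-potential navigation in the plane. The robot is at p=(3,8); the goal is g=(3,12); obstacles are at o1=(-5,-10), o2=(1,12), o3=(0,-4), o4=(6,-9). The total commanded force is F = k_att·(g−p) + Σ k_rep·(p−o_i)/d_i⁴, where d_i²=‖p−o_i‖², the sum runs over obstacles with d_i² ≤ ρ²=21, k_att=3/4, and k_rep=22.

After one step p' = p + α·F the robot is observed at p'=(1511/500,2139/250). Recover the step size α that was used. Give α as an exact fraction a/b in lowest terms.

F_att = 3/4·(g−p) = 3/4·(0,4) = (0.0000,3.0000)
o1: d²=388 > ρ²=21 → inactive
o2: d²=20 ≤ ρ²=21; F_rep = 22·(2,-4)/20² = (0.1100,-0.2200)
o3: d²=153 > ρ²=21 → inactive
o4: d²=298 > ρ²=21 → inactive
F = F_att + ΣF_rep = (0.1100,2.7800)
Δp = p'−p = (0.0220,0.5560); α = Δx/Fx = (11/500) / (11/100) = 1/5
check: Δy/Fy = (139/250) / (139/50) = 1/5 ✓

α = 1/5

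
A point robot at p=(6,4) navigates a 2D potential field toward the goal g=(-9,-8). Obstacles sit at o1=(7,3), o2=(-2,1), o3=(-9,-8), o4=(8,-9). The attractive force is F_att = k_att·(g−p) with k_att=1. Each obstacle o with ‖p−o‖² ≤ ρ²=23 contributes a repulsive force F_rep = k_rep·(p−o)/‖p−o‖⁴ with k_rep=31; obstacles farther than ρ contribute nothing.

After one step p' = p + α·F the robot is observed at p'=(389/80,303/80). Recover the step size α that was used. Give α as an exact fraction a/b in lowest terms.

α = 1/20

F_att = 1·(g−p) = 1·(-15,-12) = (-15.0000,-12.0000)
o1: d²=2 ≤ ρ²=23; F_rep = 31·(-1,1)/2² = (-7.7500,7.7500)
o2: d²=73 > ρ²=23 → inactive
o3: d²=369 > ρ²=23 → inactive
o4: d²=173 > ρ²=23 → inactive
F = F_att + ΣF_rep = (-22.7500,-4.2500)
Δp = p'−p = (-1.1375,-0.2125); α = Δx/Fx = (-91/80) / (-91/4) = 1/20
check: Δy/Fy = (-17/80) / (-17/4) = 1/20 ✓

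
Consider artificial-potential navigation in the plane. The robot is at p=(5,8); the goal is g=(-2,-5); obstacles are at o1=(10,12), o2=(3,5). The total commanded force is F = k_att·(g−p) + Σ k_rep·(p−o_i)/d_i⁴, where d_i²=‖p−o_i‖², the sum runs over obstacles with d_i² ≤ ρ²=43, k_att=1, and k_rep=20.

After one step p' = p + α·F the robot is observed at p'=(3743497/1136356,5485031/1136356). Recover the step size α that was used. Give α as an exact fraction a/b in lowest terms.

F_att = 1·(g−p) = 1·(-7,-13) = (-7.0000,-13.0000)
o1: d²=41 ≤ ρ²=43; F_rep = 20·(-5,-4)/41² = (-0.0595,-0.0476)
o2: d²=13 ≤ ρ²=43; F_rep = 20·(2,3)/13² = (0.2367,0.3550)
F = F_att + ΣF_rep = (-6.8228,-12.6926)
Δp = p'−p = (-1.7057,-3.1731); α = Δx/Fx = (-1938283/1136356) / (-1938283/284089) = 1/4
check: Δy/Fy = (-3605817/1136356) / (-3605817/284089) = 1/4 ✓

α = 1/4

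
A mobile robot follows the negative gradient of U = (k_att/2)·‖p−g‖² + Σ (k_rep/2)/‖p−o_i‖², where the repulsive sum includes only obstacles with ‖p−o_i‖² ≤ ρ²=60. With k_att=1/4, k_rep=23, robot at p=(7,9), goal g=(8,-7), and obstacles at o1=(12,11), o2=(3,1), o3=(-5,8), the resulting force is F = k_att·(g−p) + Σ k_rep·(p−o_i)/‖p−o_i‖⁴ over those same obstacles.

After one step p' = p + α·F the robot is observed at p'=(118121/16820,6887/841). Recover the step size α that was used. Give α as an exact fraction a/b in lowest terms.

α = 1/5

F_att = 1/4·(g−p) = 1/4·(1,-16) = (0.2500,-4.0000)
o1: d²=29 ≤ ρ²=60; F_rep = 23·(-5,-2)/29² = (-0.1367,-0.0547)
o2: d²=80 > ρ²=60 → inactive
o3: d²=145 > ρ²=60 → inactive
F = F_att + ΣF_rep = (0.1133,-4.0547)
Δp = p'−p = (0.0227,-0.8109); α = Δx/Fx = (381/16820) / (381/3364) = 1/5
check: Δy/Fy = (-682/841) / (-3410/841) = 1/5 ✓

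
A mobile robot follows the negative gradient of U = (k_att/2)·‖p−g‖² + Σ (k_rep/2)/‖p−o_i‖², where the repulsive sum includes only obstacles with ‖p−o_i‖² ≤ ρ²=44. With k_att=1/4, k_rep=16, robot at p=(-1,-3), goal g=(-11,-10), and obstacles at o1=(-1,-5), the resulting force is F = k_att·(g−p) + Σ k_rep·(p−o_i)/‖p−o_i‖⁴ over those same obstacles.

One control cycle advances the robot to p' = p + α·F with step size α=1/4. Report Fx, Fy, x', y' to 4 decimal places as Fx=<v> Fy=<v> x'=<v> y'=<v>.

F_att = 1/4·(g−p) = 1/4·(-10,-7) = (-2.5000,-1.7500)
o1: d²=4 ≤ ρ²=44; F_rep = 16·(0,2)/4² = (0.0000,2.0000)
F = F_att + ΣF_rep = (-2.5000,0.2500)
p' = p + 1/4·F = (-1.6250,-2.9375)

Fx=-2.5000 Fy=0.2500 x'=-1.6250 y'=-2.9375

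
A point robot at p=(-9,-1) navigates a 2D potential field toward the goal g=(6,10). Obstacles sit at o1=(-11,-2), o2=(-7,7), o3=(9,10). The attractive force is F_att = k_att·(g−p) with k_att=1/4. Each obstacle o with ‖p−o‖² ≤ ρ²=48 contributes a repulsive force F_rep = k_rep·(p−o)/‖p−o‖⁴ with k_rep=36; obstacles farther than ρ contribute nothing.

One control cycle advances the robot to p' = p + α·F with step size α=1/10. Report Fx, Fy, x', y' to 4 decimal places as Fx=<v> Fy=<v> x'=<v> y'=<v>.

Fx=6.6300 Fy=4.1900 x'=-8.3370 y'=-0.5810

F_att = 1/4·(g−p) = 1/4·(15,11) = (3.7500,2.7500)
o1: d²=5 ≤ ρ²=48; F_rep = 36·(2,1)/5² = (2.8800,1.4400)
o2: d²=68 > ρ²=48 → inactive
o3: d²=445 > ρ²=48 → inactive
F = F_att + ΣF_rep = (6.6300,4.1900)
p' = p + 1/10·F = (-8.3370,-0.5810)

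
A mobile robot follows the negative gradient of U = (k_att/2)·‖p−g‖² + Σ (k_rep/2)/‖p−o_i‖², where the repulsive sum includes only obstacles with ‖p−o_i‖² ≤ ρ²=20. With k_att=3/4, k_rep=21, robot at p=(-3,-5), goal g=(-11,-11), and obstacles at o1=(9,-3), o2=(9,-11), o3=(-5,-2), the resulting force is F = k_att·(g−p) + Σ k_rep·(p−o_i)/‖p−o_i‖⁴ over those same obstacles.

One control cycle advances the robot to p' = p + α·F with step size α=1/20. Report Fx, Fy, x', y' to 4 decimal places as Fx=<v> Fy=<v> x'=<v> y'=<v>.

F_att = 3/4·(g−p) = 3/4·(-8,-6) = (-6.0000,-4.5000)
o1: d²=148 > ρ²=20 → inactive
o2: d²=180 > ρ²=20 → inactive
o3: d²=13 ≤ ρ²=20; F_rep = 21·(2,-3)/13² = (0.2485,-0.3728)
F = F_att + ΣF_rep = (-5.7515,-4.8728)
p' = p + 1/20·F = (-3.2876,-5.2436)

Fx=-5.7515 Fy=-4.8728 x'=-3.2876 y'=-5.2436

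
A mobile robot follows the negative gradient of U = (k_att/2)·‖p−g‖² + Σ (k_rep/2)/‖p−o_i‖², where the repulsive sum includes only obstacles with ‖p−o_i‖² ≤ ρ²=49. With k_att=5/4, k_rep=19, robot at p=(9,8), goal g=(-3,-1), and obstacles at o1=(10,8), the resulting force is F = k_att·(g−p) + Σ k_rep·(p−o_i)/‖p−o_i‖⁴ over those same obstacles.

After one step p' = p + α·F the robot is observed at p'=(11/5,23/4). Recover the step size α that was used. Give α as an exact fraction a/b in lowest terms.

F_att = 5/4·(g−p) = 5/4·(-12,-9) = (-15.0000,-11.2500)
o1: d²=1 ≤ ρ²=49; F_rep = 19·(-1,0)/1² = (-19.0000,0.0000)
F = F_att + ΣF_rep = (-34.0000,-11.2500)
Δp = p'−p = (-6.8000,-2.2500); α = Δx/Fx = (-34/5) / (-34) = 1/5
check: Δy/Fy = (-9/4) / (-45/4) = 1/5 ✓

α = 1/5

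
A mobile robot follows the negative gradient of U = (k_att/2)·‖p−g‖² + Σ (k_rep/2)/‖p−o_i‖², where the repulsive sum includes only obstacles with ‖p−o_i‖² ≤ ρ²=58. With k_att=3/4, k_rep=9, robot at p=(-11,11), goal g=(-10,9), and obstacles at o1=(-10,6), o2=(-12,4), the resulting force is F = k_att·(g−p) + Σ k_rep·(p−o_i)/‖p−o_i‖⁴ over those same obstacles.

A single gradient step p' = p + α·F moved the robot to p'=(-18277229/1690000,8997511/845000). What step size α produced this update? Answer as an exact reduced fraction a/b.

F_att = 3/4·(g−p) = 3/4·(1,-2) = (0.7500,-1.5000)
o1: d²=26 ≤ ρ²=58; F_rep = 9·(-1,5)/26² = (-0.0133,0.0666)
o2: d²=50 ≤ ρ²=58; F_rep = 9·(1,7)/50² = (0.0036,0.0252)
F = F_att + ΣF_rep = (0.7403,-1.4082)
Δp = p'−p = (0.1851,-0.3521); α = Δx/Fx = (312771/1690000) / (312771/422500) = 1/4
check: Δy/Fy = (-297489/845000) / (-297489/211250) = 1/4 ✓

α = 1/4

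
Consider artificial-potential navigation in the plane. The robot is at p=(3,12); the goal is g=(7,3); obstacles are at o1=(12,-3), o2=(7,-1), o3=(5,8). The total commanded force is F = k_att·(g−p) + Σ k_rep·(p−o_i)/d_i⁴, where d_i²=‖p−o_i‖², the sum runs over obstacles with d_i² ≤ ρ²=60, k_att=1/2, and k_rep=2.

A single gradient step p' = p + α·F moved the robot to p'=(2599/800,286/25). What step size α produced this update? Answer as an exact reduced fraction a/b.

α = 1/8

F_att = 1/2·(g−p) = 1/2·(4,-9) = (2.0000,-4.5000)
o1: d²=306 > ρ²=60 → inactive
o2: d²=185 > ρ²=60 → inactive
o3: d²=20 ≤ ρ²=60; F_rep = 2·(-2,4)/20² = (-0.0100,0.0200)
F = F_att + ΣF_rep = (1.9900,-4.4800)
Δp = p'−p = (0.2487,-0.5600); α = Δx/Fx = (199/800) / (199/100) = 1/8
check: Δy/Fy = (-14/25) / (-112/25) = 1/8 ✓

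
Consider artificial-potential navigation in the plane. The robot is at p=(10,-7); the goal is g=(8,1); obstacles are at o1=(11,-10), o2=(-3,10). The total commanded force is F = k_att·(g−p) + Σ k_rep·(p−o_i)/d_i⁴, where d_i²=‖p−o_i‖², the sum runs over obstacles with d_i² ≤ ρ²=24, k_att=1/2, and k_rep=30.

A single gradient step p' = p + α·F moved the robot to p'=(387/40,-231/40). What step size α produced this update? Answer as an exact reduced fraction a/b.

α = 1/4

F_att = 1/2·(g−p) = 1/2·(-2,8) = (-1.0000,4.0000)
o1: d²=10 ≤ ρ²=24; F_rep = 30·(-1,3)/10² = (-0.3000,0.9000)
o2: d²=458 > ρ²=24 → inactive
F = F_att + ΣF_rep = (-1.3000,4.9000)
Δp = p'−p = (-0.3250,1.2250); α = Δx/Fx = (-13/40) / (-13/10) = 1/4
check: Δy/Fy = (49/40) / (49/10) = 1/4 ✓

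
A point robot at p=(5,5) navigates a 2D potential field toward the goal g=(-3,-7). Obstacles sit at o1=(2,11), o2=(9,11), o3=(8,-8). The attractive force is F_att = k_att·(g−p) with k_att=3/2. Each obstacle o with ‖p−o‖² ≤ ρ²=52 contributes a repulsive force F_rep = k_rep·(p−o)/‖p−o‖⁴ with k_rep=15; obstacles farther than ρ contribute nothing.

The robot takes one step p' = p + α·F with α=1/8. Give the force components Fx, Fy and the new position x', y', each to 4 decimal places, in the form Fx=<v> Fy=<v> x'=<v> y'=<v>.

F_att = 3/2·(g−p) = 3/2·(-8,-12) = (-12.0000,-18.0000)
o1: d²=45 ≤ ρ²=52; F_rep = 15·(3,-6)/45² = (0.0222,-0.0444)
o2: d²=52 ≤ ρ²=52; F_rep = 15·(-4,-6)/52² = (-0.0222,-0.0333)
o3: d²=178 > ρ²=52 → inactive
F = F_att + ΣF_rep = (-12.0000,-18.0777)
p' = p + 1/8·F = (3.5000,2.7403)

Fx=-12.0000 Fy=-18.0777 x'=3.5000 y'=2.7403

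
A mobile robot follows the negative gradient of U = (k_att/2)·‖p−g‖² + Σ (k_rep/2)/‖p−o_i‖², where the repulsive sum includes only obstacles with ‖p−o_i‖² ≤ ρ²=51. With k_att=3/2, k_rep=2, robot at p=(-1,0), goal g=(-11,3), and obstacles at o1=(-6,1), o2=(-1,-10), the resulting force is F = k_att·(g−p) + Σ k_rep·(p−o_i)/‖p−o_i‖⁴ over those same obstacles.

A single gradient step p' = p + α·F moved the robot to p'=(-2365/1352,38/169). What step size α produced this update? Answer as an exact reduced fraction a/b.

α = 1/20

F_att = 3/2·(g−p) = 3/2·(-10,3) = (-15.0000,4.5000)
o1: d²=26 ≤ ρ²=51; F_rep = 2·(5,-1)/26² = (0.0148,-0.0030)
o2: d²=100 > ρ²=51 → inactive
F = F_att + ΣF_rep = (-14.9852,4.4970)
Δp = p'−p = (-0.7493,0.2249); α = Δx/Fx = (-1013/1352) / (-5065/338) = 1/20
check: Δy/Fy = (38/169) / (760/169) = 1/20 ✓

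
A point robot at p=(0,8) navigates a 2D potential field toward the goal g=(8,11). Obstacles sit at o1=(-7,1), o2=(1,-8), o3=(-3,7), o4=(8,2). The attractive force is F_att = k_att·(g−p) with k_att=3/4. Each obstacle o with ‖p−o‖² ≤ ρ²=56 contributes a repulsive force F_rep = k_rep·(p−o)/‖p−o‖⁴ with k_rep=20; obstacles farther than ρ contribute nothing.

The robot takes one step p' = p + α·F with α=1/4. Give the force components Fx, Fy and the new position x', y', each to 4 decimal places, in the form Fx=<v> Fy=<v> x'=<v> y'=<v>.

Fx=6.6000 Fy=2.4500 x'=1.6500 y'=8.6125

F_att = 3/4·(g−p) = 3/4·(8,3) = (6.0000,2.2500)
o1: d²=98 > ρ²=56 → inactive
o2: d²=257 > ρ²=56 → inactive
o3: d²=10 ≤ ρ²=56; F_rep = 20·(3,1)/10² = (0.6000,0.2000)
o4: d²=100 > ρ²=56 → inactive
F = F_att + ΣF_rep = (6.6000,2.4500)
p' = p + 1/4·F = (1.6500,8.6125)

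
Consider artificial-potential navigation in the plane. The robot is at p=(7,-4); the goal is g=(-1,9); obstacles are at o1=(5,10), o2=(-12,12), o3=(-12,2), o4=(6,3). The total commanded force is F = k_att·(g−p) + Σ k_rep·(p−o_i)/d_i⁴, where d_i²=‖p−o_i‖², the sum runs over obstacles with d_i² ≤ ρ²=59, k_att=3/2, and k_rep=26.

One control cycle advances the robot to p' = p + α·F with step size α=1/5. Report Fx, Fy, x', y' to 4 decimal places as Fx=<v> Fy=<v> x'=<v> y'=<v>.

F_att = 3/2·(g−p) = 3/2·(-8,13) = (-12.0000,19.5000)
o1: d²=200 > ρ²=59 → inactive
o2: d²=617 > ρ²=59 → inactive
o3: d²=397 > ρ²=59 → inactive
o4: d²=50 ≤ ρ²=59; F_rep = 26·(1,-7)/50² = (0.0104,-0.0728)
F = F_att + ΣF_rep = (-11.9896,19.4272)
p' = p + 1/5·F = (4.6021,-0.1146)

Fx=-11.9896 Fy=19.4272 x'=4.6021 y'=-0.1146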